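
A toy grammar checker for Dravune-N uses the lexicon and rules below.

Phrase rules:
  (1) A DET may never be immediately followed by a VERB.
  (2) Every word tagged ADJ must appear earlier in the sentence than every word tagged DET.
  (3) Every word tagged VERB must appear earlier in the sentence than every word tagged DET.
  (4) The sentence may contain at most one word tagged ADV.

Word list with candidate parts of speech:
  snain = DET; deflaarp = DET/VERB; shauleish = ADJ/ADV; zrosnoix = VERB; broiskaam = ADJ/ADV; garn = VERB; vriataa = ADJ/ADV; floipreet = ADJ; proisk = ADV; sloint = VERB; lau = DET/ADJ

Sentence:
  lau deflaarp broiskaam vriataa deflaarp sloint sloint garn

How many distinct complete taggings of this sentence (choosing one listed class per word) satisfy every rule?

Candidates per position — 1:lau {DET,ADJ}; 2:deflaarp {DET,VERB}; 3:broiskaam {ADJ,ADV}; 4:vriataa {ADJ,ADV}; 5:deflaarp {DET,VERB}; 6:sloint {VERB}; 7:sloint {VERB}; 8:garn {VERB}.
There are 32 candidate sequences in total.
The sequences that satisfy every rule: ADJ VERB ADJ ADJ VERB VERB VERB VERB; ADJ VERB ADJ ADV VERB VERB VERB VERB; ADJ VERB ADV ADJ VERB VERB VERB VERB.
Count = 3.

3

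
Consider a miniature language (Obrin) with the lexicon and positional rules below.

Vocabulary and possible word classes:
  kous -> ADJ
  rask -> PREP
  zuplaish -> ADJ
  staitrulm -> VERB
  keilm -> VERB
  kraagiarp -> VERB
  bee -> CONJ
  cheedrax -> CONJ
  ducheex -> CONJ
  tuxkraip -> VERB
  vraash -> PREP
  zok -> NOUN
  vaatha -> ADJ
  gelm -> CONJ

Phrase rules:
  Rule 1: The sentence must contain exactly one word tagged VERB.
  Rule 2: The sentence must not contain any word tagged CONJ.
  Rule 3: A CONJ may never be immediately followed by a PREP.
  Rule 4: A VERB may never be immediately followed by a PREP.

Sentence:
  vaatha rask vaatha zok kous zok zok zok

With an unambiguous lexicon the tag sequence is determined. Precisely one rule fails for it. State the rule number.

1

Fixed tagging: ADJ PREP ADJ NOUN ADJ NOUN NOUN NOUN.
Checking each rule: R1 fails, R2 ok, R3 ok, R4 ok.
Only rule 1 fails.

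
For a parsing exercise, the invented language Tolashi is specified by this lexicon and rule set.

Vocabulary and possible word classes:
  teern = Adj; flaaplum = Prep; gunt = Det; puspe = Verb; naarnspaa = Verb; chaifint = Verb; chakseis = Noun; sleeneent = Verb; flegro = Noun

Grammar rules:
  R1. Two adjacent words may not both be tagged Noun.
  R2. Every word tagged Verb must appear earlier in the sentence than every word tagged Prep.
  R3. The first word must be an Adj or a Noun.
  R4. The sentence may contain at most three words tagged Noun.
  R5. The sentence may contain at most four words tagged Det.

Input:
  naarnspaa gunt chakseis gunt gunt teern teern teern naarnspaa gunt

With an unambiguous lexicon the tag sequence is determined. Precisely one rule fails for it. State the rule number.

3

Fixed tagging: Verb Det Noun Det Det Adj Adj Adj Verb Det.
Applying the rules: R1 ok, R2 ok, R3 fails, R4 ok, R5 ok.
Only rule 3 fails.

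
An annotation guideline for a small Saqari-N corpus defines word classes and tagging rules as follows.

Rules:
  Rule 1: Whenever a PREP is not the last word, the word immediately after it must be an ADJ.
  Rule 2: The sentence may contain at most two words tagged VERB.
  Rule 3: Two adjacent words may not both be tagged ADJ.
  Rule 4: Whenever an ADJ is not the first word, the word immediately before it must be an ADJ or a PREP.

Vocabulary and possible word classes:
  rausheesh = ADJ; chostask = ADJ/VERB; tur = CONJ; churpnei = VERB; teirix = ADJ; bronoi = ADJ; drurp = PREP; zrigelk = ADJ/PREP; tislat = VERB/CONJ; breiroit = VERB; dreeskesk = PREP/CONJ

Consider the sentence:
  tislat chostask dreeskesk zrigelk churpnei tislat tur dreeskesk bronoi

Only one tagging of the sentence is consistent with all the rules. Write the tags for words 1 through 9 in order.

CONJ VERB PREP ADJ VERB CONJ CONJ PREP ADJ

Candidates per position — 1:tislat {VERB,CONJ}; 2:chostask {ADJ,VERB}; 3:dreeskesk {PREP,CONJ}; 4:zrigelk {ADJ,PREP}; 5:churpnei {VERB}; 6:tislat {VERB,CONJ}; 7:tur {CONJ}; 8:dreeskesk {PREP,CONJ}; 9:bronoi {ADJ}.
Word 2 cannot be ADJ — rule 4 would then fail for every completion. It is VERB.
Word 4 cannot be PREP — rule 1 would then fail for every completion. It is ADJ.
Word 6 cannot be VERB — rule 2 would then fail for every completion. It is CONJ.
Word 8 cannot be CONJ — rule 4 would then fail for every completion. It is PREP.
Word 1 cannot be VERB — rule 2 would then fail for every completion. It is CONJ.
Word 3 cannot be CONJ — rule 4 would then fail for every completion. It is PREP.
The only consistent sequence is: CONJ VERB PREP ADJ VERB CONJ CONJ PREP ADJ.
Check: rule 1 ✓; rule 2 ✓; rule 3 ✓; rule 4 ✓.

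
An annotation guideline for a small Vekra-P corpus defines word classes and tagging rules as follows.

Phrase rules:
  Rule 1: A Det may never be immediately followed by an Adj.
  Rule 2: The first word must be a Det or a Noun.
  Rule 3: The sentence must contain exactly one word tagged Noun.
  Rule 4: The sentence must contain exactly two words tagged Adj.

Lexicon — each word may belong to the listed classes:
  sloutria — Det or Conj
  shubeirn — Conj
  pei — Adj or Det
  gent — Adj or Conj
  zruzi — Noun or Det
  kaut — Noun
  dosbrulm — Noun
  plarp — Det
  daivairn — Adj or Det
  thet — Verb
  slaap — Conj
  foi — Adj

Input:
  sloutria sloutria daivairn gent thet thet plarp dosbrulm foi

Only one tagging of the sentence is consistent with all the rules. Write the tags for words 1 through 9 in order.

Candidates per position — 1:sloutria {Det,Conj}; 2:sloutria {Det,Conj}; 3:daivairn {Adj,Det}; 4:gent {Adj,Conj}; 5:thet {Verb}; 6:thet {Verb}; 7:plarp {Det}; 8:dosbrulm {Noun}; 9:foi {Adj}.
Word 1 cannot be Conj — rule 2 would then fail for every completion. It is Det.
The remaining ambiguous positions (2, 3, 4) are resolved jointly — only one combination satisfies every rule.
That leaves exactly one tagging: Det Conj Adj Conj Verb Verb Det Noun Adj.
Check: rule 1 holds; rule 2 holds; rule 3 holds; rule 4 holds.

Det Conj Adj Conj Verb Verb Det Noun Adj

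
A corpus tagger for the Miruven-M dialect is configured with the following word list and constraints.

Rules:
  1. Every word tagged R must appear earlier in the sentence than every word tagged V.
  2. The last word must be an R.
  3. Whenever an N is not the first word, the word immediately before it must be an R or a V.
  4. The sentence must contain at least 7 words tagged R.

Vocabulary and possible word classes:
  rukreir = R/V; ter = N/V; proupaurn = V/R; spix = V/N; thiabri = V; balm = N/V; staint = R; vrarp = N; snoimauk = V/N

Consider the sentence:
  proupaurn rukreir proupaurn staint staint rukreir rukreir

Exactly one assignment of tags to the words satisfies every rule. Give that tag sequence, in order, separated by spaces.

Candidates per position — 1:proupaurn {V,R}; 2:rukreir {R,V}; 3:proupaurn {V,R}; 4:staint {R}; 5:staint {R}; 6:rukreir {R,V}; 7:rukreir {R,V}.
Word 1 cannot be V — rule 1 would then fail for every completion. It is R.
Word 2 cannot be V — rule 1 would then fail for every completion. It is R.
Word 3 cannot be V — rule 1 would then fail for every completion. It is R.
Word 6 cannot be V — rule 4 would then fail for every completion. It is R.
Word 7 cannot be V — rule 2 would then fail for every completion. It is R.
The unique satisfying tagging is: R R R R R R R.
Verifying each rule — rule 1 ✓; rule 2 ✓; rule 3 ✓; rule 4 ✓.

R R R R R R R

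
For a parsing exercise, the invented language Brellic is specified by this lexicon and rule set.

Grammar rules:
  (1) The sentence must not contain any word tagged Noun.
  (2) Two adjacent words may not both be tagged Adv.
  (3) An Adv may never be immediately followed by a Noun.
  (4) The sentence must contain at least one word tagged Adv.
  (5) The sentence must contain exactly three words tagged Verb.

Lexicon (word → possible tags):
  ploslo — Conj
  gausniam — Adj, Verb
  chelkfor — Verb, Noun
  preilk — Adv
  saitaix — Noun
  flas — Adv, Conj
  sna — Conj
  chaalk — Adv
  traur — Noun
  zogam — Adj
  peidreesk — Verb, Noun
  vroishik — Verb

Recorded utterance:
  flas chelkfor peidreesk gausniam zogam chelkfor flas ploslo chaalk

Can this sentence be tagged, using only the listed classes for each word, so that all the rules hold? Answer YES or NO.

Candidates per position — 1:flas {Adv,Conj}; 2:chelkfor {Verb,Noun}; 3:peidreesk {Verb,Noun}; 4:gausniam {Adj,Verb}; 5:zogam {Adj}; 6:chelkfor {Verb,Noun}; 7:flas {Adv,Conj}; 8:ploslo {Conj}; 9:chaalk {Adv}.
One satisfying assignment: Adv Verb Verb Adj Adj Verb Conj Conj Adv.
Rule-by-rule: rule 1 ✓; rule 2 ✓; rule 3 ✓; rule 4 ✓; rule 5 ✓.

YES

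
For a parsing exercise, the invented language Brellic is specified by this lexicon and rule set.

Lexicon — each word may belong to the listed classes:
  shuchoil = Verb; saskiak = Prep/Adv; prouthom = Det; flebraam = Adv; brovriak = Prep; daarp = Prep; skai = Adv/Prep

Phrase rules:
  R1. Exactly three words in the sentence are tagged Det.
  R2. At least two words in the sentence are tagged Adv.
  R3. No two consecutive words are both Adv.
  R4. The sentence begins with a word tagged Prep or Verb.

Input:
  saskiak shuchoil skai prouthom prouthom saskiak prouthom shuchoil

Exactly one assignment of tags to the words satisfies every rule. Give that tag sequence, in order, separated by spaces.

Candidates per position — 1:saskiak {Prep,Adv}; 2:shuchoil {Verb}; 3:skai {Adv,Prep}; 4:prouthom {Det}; 5:prouthom {Det}; 6:saskiak {Prep,Adv}; 7:prouthom {Det}; 8:shuchoil {Verb}.
Position 1: tagging it Adv would leave rule 4 unsatisfiable, so it must be Prep.
Position 3: tagging it Prep would leave rule 2 unsatisfiable, so it must be Adv.
Position 6: tagging it Prep would leave rule 2 unsatisfiable, so it must be Adv.
The unique satisfying tagging is: Prep Verb Adv Det Det Adv Det Verb.
Verifying each rule — rule 1 ✓; rule 2 ✓; rule 3 ✓; rule 4 ✓.

Prep Verb Adv Det Det Adv Det Verb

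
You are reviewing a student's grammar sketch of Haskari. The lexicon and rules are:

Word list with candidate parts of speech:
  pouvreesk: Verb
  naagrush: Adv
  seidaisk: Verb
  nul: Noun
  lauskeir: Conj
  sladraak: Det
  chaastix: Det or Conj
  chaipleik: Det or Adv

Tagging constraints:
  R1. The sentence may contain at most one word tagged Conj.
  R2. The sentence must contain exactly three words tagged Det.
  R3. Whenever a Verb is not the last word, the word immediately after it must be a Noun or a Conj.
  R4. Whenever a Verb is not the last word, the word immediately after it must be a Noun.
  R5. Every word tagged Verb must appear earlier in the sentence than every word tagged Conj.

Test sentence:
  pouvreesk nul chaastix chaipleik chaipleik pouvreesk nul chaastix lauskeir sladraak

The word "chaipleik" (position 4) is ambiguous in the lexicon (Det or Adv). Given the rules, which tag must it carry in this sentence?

Candidates per position — 1:pouvreesk {Verb}; 2:nul {Noun}; 3:chaastix {Det,Conj}; 4:chaipleik {Det,Adv}; 5:chaipleik {Det,Adv}; 6:pouvreesk {Verb}; 7:nul {Noun}; 8:chaastix {Det,Conj}; 9:lauskeir {Conj}; 10:sladraak {Det}.
Position 3: Conj is ruled out by rule 1; that leaves Det.
Position 8: Conj is ruled out by rule 1; that leaves Det.
Position 4: Det is ruled out by rule 2; that leaves Adv.
Position 5: Det is ruled out by rule 2; that leaves Adv.
That leaves exactly one tagging: Verb Noun Det Adv Adv Verb Noun Det Conj Det.
Check: rule 1 ok; rule 2 ok; rule 3 ok; rule 4 ok; rule 5 ok.

Adv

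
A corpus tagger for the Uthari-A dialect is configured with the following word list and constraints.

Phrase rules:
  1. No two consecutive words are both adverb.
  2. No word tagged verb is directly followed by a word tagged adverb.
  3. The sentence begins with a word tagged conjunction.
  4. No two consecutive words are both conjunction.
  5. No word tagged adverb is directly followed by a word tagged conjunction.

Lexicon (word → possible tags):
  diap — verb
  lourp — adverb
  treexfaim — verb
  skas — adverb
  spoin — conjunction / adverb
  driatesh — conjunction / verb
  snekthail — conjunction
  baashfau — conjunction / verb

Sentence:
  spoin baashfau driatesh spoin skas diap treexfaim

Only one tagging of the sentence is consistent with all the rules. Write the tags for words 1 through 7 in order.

conjunction verb verb conjunction adverb verb verb

Candidates per position — 1:spoin {conjunction,adverb}; 2:baashfau {conjunction,verb}; 3:driatesh {conjunction,verb}; 4:spoin {conjunction,adverb}; 5:skas {adverb}; 6:diap {verb}; 7:treexfaim {verb}.
Word 1 cannot be adverb — rule 3 would then fail for every completion. It is conjunction.
Word 2 cannot be conjunction — rule 4 would then fail for every completion. It is verb.
Word 4 cannot be adverb — rule 1 would then fail for every completion. It is conjunction.
Word 3 cannot be conjunction — rule 4 would then fail for every completion. It is verb.
That leaves exactly one tagging: conjunction verb verb conjunction adverb verb verb.
Rule-by-rule: rule 1 ✓; rule 2 ✓; rule 3 ✓; rule 4 ✓; rule 5 ✓.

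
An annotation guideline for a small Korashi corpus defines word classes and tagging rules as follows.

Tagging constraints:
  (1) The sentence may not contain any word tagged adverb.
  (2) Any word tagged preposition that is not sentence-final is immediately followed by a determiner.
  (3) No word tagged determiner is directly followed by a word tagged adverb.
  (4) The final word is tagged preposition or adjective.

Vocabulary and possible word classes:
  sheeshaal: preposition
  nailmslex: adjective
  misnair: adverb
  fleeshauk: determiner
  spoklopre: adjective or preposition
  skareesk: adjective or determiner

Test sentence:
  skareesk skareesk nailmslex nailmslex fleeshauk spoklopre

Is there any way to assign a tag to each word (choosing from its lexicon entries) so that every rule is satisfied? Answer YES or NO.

YES

Candidates per position — 1:skareesk {adjective,determiner}; 2:skareesk {adjective,determiner}; 3:nailmslex {adjective}; 4:nailmslex {adjective}; 5:fleeshauk {determiner}; 6:spoklopre {adjective,preposition}.
One satisfying assignment: determiner determiner adjective adjective determiner preposition.
Check: rule 1 ok; rule 2 ok; rule 3 ok; rule 4 ok.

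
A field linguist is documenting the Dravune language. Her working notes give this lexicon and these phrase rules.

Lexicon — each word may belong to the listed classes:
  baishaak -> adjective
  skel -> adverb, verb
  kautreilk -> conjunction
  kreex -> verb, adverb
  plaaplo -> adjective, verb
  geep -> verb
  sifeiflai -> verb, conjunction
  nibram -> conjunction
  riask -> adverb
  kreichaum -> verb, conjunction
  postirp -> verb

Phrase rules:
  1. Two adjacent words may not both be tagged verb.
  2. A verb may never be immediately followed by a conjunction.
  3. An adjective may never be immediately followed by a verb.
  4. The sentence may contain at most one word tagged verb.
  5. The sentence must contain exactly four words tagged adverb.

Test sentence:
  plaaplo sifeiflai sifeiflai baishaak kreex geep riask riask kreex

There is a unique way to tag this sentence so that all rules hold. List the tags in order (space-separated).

Candidates per position — 1:plaaplo {adjective,verb}; 2:sifeiflai {verb,conjunction}; 3:sifeiflai {verb,conjunction}; 4:baishaak {adjective}; 5:kreex {verb,adverb}; 6:geep {verb}; 7:riask {adverb}; 8:riask {adverb}; 9:kreex {verb,adverb}.
At position 1, choosing verb makes rule 4 impossible to satisfy; hence adjective.
At position 2, choosing verb makes rule 3 impossible to satisfy; hence conjunction.
At position 3, choosing verb makes rule 4 impossible to satisfy; hence conjunction.
At position 5, choosing verb makes rule 1 impossible to satisfy; hence adverb.
At position 9, choosing verb makes rule 4 impossible to satisfy; hence adverb.
So the tagging must be: adjective conjunction conjunction adjective adverb verb adverb adverb adverb.
Verifying each rule — rule 1 satisfied; rule 2 satisfied; rule 3 satisfied; rule 4 satisfied; rule 5 satisfied.

adjective conjunction conjunction adjective adverb verb adverb adverb adverb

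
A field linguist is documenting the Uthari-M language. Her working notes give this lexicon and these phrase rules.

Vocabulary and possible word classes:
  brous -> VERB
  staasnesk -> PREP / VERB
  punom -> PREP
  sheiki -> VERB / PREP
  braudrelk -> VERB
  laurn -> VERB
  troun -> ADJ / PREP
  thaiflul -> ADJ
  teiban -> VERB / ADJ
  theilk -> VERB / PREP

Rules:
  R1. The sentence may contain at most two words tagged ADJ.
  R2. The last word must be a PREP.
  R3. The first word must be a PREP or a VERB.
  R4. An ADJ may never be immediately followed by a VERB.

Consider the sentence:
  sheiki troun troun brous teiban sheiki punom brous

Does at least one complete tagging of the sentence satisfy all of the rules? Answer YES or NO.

NO

Candidates per position — 1:sheiki {VERB,PREP}; 2:troun {ADJ,PREP}; 3:troun {ADJ,PREP}; 4:brous {VERB}; 5:teiban {VERB,ADJ}; 6:sheiki {VERB,PREP}; 7:punom {PREP}; 8:brous {VERB}.
Rule 2 cannot be satisfied by any choice of tags from the lexicon.
So there is no consistent tagging.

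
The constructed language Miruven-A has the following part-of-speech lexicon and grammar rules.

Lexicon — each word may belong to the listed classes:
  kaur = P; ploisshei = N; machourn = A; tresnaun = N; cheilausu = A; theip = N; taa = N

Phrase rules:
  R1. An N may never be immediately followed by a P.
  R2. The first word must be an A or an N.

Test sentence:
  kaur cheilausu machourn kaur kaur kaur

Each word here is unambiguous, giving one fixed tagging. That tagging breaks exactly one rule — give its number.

Fixed tagging: P A A P P P.
Checking each rule: R1 holds, R2 violated.
Only rule 2 fails.

2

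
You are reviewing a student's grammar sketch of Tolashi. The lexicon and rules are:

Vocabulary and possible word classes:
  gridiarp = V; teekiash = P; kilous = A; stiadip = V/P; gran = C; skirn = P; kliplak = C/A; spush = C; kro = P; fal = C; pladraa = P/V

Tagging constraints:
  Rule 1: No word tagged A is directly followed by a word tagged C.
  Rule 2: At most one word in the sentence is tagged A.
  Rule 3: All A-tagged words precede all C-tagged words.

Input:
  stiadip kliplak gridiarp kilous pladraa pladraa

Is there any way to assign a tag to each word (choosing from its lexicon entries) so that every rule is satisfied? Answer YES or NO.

NO

Candidates per position — 1:stiadip {V,P}; 2:kliplak {C,A}; 3:gridiarp {V}; 4:kilous {A}; 5:pladraa {P,V}; 6:pladraa {P,V}.
Every candidate sequence violates at least one rule; no consistent tagging exists.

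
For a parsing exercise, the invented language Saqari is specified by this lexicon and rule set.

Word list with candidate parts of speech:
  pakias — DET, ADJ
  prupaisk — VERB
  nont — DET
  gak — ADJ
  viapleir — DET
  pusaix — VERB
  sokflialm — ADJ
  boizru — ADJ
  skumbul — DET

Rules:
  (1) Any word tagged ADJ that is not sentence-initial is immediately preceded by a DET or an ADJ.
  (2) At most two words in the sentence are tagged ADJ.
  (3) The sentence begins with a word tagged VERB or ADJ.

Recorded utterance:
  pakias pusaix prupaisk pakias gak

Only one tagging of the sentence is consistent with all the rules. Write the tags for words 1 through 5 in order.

ADJ VERB VERB DET ADJ

Candidates per position — 1:pakias {DET,ADJ}; 2:pusaix {VERB}; 3:prupaisk {VERB}; 4:pakias {DET,ADJ}; 5:gak {ADJ}.
Position 1: tagging it DET would leave rule 3 unsatisfiable, so it must be ADJ.
Position 4: tagging it ADJ would leave rule 1 unsatisfiable, so it must be DET.
The only consistent sequence is: ADJ VERB VERB DET ADJ.
Check: rule 1 holds; rule 2 holds; rule 3 holds.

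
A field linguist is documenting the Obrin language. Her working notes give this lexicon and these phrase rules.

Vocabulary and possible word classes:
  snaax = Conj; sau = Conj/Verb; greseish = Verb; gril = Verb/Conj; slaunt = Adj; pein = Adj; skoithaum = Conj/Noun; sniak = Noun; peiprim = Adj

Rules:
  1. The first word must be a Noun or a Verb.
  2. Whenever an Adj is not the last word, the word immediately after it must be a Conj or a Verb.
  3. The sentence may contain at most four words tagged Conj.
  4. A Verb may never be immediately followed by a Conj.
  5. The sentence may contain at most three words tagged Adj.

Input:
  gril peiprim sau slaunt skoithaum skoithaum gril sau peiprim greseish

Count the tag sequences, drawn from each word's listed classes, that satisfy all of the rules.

Candidates per position — 1:gril {Verb,Conj}; 2:peiprim {Adj}; 3:sau {Conj,Verb}; 4:slaunt {Adj}; 5:skoithaum {Conj,Noun}; 6:skoithaum {Conj,Noun}; 7:gril {Verb,Conj}; 8:sau {Conj,Verb}; 9:peiprim {Adj}; 10:greseish {Verb}.
There are 64 candidate sequences in total.
Checking each against the rules leaves 11 sequences.
Count = 11.

11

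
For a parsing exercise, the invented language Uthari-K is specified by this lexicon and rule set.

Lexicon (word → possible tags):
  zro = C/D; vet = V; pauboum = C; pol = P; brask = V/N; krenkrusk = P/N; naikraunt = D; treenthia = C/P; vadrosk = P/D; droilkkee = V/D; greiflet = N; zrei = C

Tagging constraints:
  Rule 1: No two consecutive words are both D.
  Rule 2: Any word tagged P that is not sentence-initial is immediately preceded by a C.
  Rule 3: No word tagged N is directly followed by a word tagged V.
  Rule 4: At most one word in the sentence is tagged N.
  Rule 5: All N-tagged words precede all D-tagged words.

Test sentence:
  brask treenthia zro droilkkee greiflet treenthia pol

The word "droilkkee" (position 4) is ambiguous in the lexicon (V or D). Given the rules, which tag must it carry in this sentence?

Candidates per position — 1:brask {V,N}; 2:treenthia {C,P}; 3:zro {C,D}; 4:droilkkee {V,D}; 5:greiflet {N}; 6:treenthia {C,P}; 7:pol {P}.
At position 1, choosing N makes rule 4 impossible to satisfy; hence V.
At position 2, choosing P makes rule 2 impossible to satisfy; hence C.
At position 3, choosing D makes rule 5 impossible to satisfy; hence C.
At position 4, choosing D makes rule 5 impossible to satisfy; hence V.
At position 6, choosing P makes rule 2 impossible to satisfy; hence C.
So the tagging must be: V C C V N C P.
Check: rule 1 satisfied; rule 2 satisfied; rule 3 satisfied; rule 4 satisfied; rule 5 satisfied.

V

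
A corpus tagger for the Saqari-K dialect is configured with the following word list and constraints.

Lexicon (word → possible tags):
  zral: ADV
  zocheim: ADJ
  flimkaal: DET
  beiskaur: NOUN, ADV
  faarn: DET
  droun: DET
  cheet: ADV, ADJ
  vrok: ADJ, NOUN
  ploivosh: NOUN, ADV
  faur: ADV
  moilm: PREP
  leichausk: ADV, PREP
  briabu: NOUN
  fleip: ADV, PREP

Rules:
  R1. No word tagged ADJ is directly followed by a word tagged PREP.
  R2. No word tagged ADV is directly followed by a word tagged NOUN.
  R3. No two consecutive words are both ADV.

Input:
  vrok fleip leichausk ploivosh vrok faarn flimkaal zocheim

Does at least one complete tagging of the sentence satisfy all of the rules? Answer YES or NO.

YES

Candidates per position — 1:vrok {ADJ,NOUN}; 2:fleip {ADV,PREP}; 3:leichausk {ADV,PREP}; 4:ploivosh {NOUN,ADV}; 5:vrok {ADJ,NOUN}; 6:faarn {DET}; 7:flimkaal {DET}; 8:zocheim {ADJ}.
One satisfying assignment: NOUN ADV PREP ADV ADJ DET DET ADJ.
Rule-by-rule: rule 1 ok; rule 2 ok; rule 3 ok.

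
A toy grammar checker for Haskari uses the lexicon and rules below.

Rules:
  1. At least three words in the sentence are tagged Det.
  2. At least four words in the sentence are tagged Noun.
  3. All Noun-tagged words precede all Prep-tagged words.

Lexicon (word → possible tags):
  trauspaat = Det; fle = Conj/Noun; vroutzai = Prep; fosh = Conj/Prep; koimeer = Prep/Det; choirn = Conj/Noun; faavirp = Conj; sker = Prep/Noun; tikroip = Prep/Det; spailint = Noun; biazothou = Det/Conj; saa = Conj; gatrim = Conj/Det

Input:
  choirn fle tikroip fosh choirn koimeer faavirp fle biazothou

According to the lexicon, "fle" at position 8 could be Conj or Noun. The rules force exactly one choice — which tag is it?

Candidates per position — 1:choirn {Conj,Noun}; 2:fle {Conj,Noun}; 3:tikroip {Prep,Det}; 4:fosh {Conj,Prep}; 5:choirn {Conj,Noun}; 6:koimeer {Prep,Det}; 7:faavirp {Conj}; 8:fle {Conj,Noun}; 9:biazothou {Det,Conj}.
Position 1: tagging it Conj would leave rule 2 unsatisfiable, so it must be Noun.
Position 2: tagging it Conj would leave rule 2 unsatisfiable, so it must be Noun.
Position 3: tagging it Prep would leave rule 1 unsatisfiable, so it must be Det.
Position 5: tagging it Conj would leave rule 2 unsatisfiable, so it must be Noun.
Position 6: tagging it Prep would leave rule 1 unsatisfiable, so it must be Det.
Position 8: tagging it Conj would leave rule 2 unsatisfiable, so it must be Noun.
Position 9: tagging it Conj would leave rule 1 unsatisfiable, so it must be Det.
Position 4: tagging it Prep would leave rule 3 unsatisfiable, so it must be Conj.
So the tagging must be: Noun Noun Det Conj Noun Det Conj Noun Det.
Verifying each rule — rule 1 satisfied; rule 2 satisfied; rule 3 satisfied.

Noun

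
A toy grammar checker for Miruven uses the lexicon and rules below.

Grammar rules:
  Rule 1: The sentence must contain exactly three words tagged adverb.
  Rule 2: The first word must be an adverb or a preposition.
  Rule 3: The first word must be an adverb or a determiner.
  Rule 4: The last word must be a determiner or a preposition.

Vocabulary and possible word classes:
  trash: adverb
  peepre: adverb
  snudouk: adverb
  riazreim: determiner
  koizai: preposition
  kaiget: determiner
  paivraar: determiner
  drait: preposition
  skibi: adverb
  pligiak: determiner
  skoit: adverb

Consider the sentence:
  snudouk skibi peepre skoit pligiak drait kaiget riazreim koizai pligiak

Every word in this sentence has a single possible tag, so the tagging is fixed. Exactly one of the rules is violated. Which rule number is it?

1

Fixed tagging: adverb adverb adverb adverb determiner preposition determiner determiner preposition determiner.
Rule check: R1 violated, R2 holds, R3 holds, R4 holds.
Only rule 1 fails.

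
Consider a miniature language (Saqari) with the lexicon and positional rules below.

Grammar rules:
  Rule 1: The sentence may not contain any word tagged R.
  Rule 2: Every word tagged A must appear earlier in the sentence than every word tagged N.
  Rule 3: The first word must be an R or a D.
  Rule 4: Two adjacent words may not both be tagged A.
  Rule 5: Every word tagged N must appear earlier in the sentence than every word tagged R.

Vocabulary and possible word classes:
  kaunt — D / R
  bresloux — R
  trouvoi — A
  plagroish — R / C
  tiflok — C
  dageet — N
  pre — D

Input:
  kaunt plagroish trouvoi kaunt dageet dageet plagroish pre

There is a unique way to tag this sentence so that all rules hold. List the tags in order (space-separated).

Candidates per position — 1:kaunt {D,R}; 2:plagroish {R,C}; 3:trouvoi {A}; 4:kaunt {D,R}; 5:dageet {N}; 6:dageet {N}; 7:plagroish {R,C}; 8:pre {D}.
Position 1: R is ruled out by rule 1; that leaves D.
Position 2: R is ruled out by rule 1; that leaves C.
Position 4: R is ruled out by rule 1; that leaves D.
Position 7: R is ruled out by rule 1; that leaves C.
That leaves exactly one tagging: D C A D N N C D.
Rule-by-rule: rule 1 holds; rule 2 holds; rule 3 holds; rule 4 holds; rule 5 holds.

D C A D N N C D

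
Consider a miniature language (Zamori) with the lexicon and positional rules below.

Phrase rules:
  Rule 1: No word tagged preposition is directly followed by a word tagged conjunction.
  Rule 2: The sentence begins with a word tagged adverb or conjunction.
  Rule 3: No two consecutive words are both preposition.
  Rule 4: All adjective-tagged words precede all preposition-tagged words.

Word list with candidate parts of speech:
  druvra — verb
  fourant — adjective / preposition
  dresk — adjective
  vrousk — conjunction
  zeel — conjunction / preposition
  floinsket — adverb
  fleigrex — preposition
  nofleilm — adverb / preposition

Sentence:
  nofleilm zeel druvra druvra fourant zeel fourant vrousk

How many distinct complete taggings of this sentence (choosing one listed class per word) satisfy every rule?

1

Candidates per position — 1:nofleilm {adverb,preposition}; 2:zeel {conjunction,preposition}; 3:druvra {verb}; 4:druvra {verb}; 5:fourant {adjective,preposition}; 6:zeel {conjunction,preposition}; 7:fourant {adjective,preposition}; 8:vrousk {conjunction}.
There are 32 candidate sequences in total.
The sequences that satisfy every rule: adverb conjunction verb verb adjective conjunction adjective conjunction.
Count = 1.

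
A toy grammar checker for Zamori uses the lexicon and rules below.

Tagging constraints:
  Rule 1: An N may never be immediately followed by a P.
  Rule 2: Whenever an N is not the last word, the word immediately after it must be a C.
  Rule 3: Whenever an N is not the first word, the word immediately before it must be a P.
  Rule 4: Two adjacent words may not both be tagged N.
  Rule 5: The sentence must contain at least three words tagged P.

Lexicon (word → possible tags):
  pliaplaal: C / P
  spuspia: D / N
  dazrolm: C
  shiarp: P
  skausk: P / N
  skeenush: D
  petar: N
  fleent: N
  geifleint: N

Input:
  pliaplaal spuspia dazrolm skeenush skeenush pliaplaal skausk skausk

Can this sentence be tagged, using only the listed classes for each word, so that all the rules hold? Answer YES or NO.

YES

Candidates per position — 1:pliaplaal {C,P}; 2:spuspia {D,N}; 3:dazrolm {C}; 4:skeenush {D}; 5:skeenush {D}; 6:pliaplaal {C,P}; 7:skausk {P,N}; 8:skausk {P,N}.
One satisfying assignment: P N C D D P P P.
Checking: rule 1 holds; rule 2 holds; rule 3 holds; rule 4 holds; rule 5 holds.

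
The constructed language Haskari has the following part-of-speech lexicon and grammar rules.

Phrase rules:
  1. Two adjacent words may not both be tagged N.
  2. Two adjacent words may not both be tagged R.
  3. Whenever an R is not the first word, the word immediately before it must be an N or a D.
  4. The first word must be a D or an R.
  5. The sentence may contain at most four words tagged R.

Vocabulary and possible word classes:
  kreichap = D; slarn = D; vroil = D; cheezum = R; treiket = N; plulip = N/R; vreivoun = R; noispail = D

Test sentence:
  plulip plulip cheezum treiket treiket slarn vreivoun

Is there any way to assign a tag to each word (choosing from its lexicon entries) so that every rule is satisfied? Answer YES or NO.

Candidates per position — 1:plulip {N,R}; 2:plulip {N,R}; 3:cheezum {R}; 4:treiket {N}; 5:treiket {N}; 6:slarn {D}; 7:vreivoun {R}.
Rule 1 cannot be satisfied by any choice of tags from the lexicon.
So there is no consistent tagging.

NO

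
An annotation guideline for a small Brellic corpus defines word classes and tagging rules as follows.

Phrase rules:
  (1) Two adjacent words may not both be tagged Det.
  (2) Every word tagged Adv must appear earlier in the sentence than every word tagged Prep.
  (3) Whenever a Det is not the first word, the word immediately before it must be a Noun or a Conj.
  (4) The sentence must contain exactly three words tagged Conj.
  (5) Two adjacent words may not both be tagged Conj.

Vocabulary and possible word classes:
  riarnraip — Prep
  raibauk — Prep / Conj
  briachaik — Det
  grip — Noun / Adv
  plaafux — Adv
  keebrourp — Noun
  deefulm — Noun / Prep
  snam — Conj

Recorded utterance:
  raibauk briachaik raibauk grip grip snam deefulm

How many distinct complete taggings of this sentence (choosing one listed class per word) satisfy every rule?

Candidates per position — 1:raibauk {Prep,Conj}; 2:briachaik {Det}; 3:raibauk {Prep,Conj}; 4:grip {Noun,Adv}; 5:grip {Noun,Adv}; 6:snam {Conj}; 7:deefulm {Noun,Prep}.
There are 32 candidate sequences in total.
Checking each against the rules leaves 8 sequences.
Count = 8.

8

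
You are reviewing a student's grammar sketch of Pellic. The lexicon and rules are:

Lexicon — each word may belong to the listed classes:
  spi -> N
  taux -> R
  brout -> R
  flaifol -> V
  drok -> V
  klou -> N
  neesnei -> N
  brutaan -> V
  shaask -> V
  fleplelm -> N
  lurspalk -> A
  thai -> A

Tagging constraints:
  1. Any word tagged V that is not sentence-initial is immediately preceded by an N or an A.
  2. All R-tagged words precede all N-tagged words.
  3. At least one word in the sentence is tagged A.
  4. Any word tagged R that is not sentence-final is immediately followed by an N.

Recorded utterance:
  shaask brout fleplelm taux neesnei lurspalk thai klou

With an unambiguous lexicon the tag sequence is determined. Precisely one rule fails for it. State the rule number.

Fixed tagging: V R N R N A A N.
Checking each rule: R1 ✓, R2 ✗, R3 ✓, R4 ✓.
Only rule 2 fails.

2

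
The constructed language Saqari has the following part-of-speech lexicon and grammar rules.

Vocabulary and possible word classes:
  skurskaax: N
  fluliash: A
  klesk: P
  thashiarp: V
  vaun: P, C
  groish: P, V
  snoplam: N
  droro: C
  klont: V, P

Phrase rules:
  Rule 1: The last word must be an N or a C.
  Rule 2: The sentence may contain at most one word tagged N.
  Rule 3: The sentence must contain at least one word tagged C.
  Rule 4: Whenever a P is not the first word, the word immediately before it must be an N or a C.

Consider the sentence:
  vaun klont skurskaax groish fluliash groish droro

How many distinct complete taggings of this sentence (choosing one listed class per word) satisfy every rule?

6

Candidates per position — 1:vaun {P,C}; 2:klont {V,P}; 3:skurskaax {N}; 4:groish {P,V}; 5:fluliash {A}; 6:groish {P,V}; 7:droro {C}.
There are 16 candidate sequences in total.
Checking each against the rules leaves 6 sequences.
Count = 6.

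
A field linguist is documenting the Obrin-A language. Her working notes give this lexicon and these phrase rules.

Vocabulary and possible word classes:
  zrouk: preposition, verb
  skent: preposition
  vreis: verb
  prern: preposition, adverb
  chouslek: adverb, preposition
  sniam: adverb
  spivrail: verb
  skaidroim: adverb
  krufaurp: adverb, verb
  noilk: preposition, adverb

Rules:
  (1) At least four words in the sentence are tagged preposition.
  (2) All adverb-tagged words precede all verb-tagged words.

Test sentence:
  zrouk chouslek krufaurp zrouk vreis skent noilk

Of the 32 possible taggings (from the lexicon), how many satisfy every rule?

7

Candidates per position — 1:zrouk {preposition,verb}; 2:chouslek {adverb,preposition}; 3:krufaurp {adverb,verb}; 4:zrouk {preposition,verb}; 5:vreis {verb}; 6:skent {preposition}; 7:noilk {preposition,adverb}.
There are 32 candidate sequences in total.
Checking each against the rules leaves 7 sequences.
Count = 7.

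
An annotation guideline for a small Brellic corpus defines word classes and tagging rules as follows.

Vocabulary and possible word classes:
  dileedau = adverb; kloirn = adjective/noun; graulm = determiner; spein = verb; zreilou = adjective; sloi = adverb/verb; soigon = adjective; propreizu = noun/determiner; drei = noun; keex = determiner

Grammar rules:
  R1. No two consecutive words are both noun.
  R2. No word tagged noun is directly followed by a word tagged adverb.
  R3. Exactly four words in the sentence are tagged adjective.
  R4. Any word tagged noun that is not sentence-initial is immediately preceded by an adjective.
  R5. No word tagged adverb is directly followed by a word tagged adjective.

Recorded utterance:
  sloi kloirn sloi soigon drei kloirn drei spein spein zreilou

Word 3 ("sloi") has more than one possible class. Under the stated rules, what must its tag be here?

verb

Candidates per position — 1:sloi {adverb,verb}; 2:kloirn {adjective,noun}; 3:sloi {adverb,verb}; 4:soigon {adjective}; 5:drei {noun}; 6:kloirn {adjective,noun}; 7:drei {noun}; 8:spein {verb}; 9:spein {verb}; 10:zreilou {adjective}.
Word 2 cannot be noun — rule 3 would then fail for every completion. It is adjective.
Word 3 cannot be adverb — rule 5 would then fail for every completion. It is verb.
Word 6 cannot be noun — rule 1 would then fail for every completion. It is adjective.
Word 1 cannot be adverb — rule 5 would then fail for every completion. It is verb.
The unique satisfying tagging is: verb adjective verb adjective noun adjective noun verb verb adjective.
Check: rule 1 ✓; rule 2 ✓; rule 3 ✓; rule 4 ✓; rule 5 ✓.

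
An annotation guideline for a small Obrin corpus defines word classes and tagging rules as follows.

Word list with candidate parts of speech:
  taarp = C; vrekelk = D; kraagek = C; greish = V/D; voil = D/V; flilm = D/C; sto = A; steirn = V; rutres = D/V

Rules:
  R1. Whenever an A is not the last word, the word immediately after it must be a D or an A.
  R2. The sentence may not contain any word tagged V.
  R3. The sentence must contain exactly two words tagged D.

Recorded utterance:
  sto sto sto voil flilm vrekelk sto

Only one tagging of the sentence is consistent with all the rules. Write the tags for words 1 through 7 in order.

A A A D C D A

Candidates per position — 1:sto {A}; 2:sto {A}; 3:sto {A}; 4:voil {D,V}; 5:flilm {D,C}; 6:vrekelk {D}; 7:sto {A}.
At position 4, choosing V makes rule 1 impossible to satisfy; hence D.
At position 5, choosing D makes rule 3 impossible to satisfy; hence C.
The unique satisfying tagging is: A A A D C D A.
Rule-by-rule: rule 1 ok; rule 2 ok; rule 3 ok.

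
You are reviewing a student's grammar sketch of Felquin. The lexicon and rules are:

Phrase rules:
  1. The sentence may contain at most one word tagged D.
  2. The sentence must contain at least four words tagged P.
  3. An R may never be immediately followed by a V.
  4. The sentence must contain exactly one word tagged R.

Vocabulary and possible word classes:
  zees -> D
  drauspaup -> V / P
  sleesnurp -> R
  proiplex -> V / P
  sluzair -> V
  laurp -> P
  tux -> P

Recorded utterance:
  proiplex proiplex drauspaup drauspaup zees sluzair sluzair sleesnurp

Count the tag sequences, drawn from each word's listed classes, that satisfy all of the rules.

1

Candidates per position — 1:proiplex {V,P}; 2:proiplex {V,P}; 3:drauspaup {V,P}; 4:drauspaup {V,P}; 5:zees {D}; 6:sluzair {V}; 7:sluzair {V}; 8:sleesnurp {R}.
There are 16 candidate sequences in total.
The sequences that satisfy every rule: P P P P D V V R.
Count = 1.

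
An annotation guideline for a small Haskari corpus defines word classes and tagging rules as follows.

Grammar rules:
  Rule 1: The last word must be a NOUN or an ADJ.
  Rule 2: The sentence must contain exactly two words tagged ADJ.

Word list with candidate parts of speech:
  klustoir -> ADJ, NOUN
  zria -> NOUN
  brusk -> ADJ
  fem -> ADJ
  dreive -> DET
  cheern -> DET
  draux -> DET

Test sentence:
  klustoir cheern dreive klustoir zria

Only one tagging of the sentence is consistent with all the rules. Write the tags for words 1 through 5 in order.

ADJ DET DET ADJ NOUN

Candidates per position — 1:klustoir {ADJ,NOUN}; 2:cheern {DET}; 3:dreive {DET}; 4:klustoir {ADJ,NOUN}; 5:zria {NOUN}.
Word 1 cannot be NOUN — rule 2 would then fail for every completion. It is ADJ.
Word 4 cannot be NOUN — rule 2 would then fail for every completion. It is ADJ.
The only consistent sequence is: ADJ DET DET ADJ NOUN.
Checking: rule 1 satisfied; rule 2 satisfied.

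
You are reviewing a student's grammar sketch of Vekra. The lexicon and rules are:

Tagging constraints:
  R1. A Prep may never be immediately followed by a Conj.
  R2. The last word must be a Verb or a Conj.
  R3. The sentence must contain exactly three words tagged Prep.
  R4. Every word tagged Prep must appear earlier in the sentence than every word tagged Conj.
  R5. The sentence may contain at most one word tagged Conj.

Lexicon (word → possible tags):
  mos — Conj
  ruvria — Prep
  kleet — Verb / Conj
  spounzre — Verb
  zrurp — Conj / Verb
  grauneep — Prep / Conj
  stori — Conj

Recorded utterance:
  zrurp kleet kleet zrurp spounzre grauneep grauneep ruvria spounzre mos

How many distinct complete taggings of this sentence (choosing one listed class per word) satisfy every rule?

Candidates per position — 1:zrurp {Conj,Verb}; 2:kleet {Verb,Conj}; 3:kleet {Verb,Conj}; 4:zrurp {Conj,Verb}; 5:spounzre {Verb}; 6:grauneep {Prep,Conj}; 7:grauneep {Prep,Conj}; 8:ruvria {Prep}; 9:spounzre {Verb}; 10:mos {Conj}.
There are 64 candidate sequences in total.
The sequences that satisfy every rule: Verb Verb Verb Verb Verb Prep Prep Prep Verb Conj.
Count = 1.

1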